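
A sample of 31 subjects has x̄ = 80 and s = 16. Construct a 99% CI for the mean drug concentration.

CI = x̄ ± t*(s/√n) = 80 ± 2.75(16/√31) = (72.1, 87.9)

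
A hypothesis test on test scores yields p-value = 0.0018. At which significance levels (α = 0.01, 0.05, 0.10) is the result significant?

p = 0.0018. Significant at: α = 0.01, 0.05, 0.1.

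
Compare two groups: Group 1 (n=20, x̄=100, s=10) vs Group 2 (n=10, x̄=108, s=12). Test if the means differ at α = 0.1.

Pooled sp = 10.68. t = -1.933, df = 28. Critical t = ±1.701. Reject H₀.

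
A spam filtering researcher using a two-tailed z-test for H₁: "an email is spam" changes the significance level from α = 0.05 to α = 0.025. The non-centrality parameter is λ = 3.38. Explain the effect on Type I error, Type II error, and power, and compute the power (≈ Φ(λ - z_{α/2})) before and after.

Decreasing α from 0.05 to 0.025:
• Type I error rate decreases (α is the Type I rate by definition).
• Critical value moves from z_{α/2} = 1.96 to 2.241, so power = Φ(λ - z_{α/2}) goes from Φ(3.38 - 1.96) = 0.922 to Φ(3.38 - 2.241) = 0.873.
• Type II error rate β = 1 - power therefore increases (0.078 → 0.127).
Appropriate when false positives are costly — here, a legitimate email is sent to the spam folder and the user misses it.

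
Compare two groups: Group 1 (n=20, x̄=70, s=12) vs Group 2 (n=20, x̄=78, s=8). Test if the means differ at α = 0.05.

Pooled sp = 10.2. t = -2.481, df = 38. Critical t = ±2.024. Reject H₀.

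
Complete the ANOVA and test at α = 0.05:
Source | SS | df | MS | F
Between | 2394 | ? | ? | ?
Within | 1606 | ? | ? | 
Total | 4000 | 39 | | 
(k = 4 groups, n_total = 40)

df_between = 3, df_within = 36. MS_between = 798.0, MS_within = 44.61. F = 17.888, F_crit ≈ 2.866. Reject H₀.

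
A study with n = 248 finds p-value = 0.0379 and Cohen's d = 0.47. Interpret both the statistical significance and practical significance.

Statistically significant (p = 0.0379 < 0.05). Cohen's d = 0.47 indicates a small effect size. Both statistical and practical significance should be considered.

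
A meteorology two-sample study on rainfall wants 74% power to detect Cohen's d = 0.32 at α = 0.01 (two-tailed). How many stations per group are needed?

z_{α/2} = 2.576, z_β = Φ⁻¹(0.74) = 0.643. For small effect (d = 0.32): n per group = 2(z_{α/2} + z_β)²/d² = 2(2.576 + 0.643)²/0.32² = 202.4 → 203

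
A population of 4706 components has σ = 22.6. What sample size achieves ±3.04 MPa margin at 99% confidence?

Without FPC: n₀ = (2.576×22.6/3.04)² = 366.743. With FPC: n = n₀N/(n₀+N-1) = 340.3 → n = 341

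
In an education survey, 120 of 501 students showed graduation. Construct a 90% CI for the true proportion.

p̂ = 0.24. CI = p̂ ± z*√(p̂(1-p̂)/n) = (0.208, 0.271)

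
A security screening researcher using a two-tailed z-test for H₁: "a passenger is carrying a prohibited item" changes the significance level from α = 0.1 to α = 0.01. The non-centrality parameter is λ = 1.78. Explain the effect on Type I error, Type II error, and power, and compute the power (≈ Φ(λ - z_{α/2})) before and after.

Decreasing α from 0.1 to 0.01:
• Type I error rate decreases (α is the Type I rate by definition).
• Critical value moves from z_{α/2} = 1.645 to 2.576, so power = Φ(λ - z_{α/2}) goes from Φ(1.78 - 1.645) = 0.554 to Φ(1.78 - 2.576) = 0.213.
• Type II error rate β = 1 - power therefore increases (0.446 → 0.787).
Appropriate when false positives are costly — here, detaining an innocent passenger — delay and inconvenience.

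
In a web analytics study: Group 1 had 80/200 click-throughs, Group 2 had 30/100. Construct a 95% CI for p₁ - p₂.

p̂₁ = 0.4, p̂₂ = 0.3. Difference = 0.1. CI = (-0.013, 0.213)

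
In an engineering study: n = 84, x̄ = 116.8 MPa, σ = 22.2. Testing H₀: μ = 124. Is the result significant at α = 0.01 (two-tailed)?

z = (116.8 - 124)/(22.2/√84) = -2.972. Since |z| > 2.576, significant at α = 0.01.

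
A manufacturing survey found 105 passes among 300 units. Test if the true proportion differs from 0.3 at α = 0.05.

p̂ = 0.35, p₀ = 0.3. z = (p̂ - p₀)/√(p₀(1-p₀)/n) = 1.89. Critical: ±1.96. Fail to reject H₀.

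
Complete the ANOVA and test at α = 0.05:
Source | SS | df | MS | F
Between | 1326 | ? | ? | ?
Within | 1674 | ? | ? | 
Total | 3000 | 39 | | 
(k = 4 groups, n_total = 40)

df_between = 3, df_within = 36. MS_between = 442.0, MS_within = 46.5. F = 9.505, F_crit ≈ 2.866. Reject H₀.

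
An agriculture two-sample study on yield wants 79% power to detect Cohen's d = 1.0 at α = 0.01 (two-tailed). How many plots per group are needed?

z_{α/2} = 2.576, z_β = Φ⁻¹(0.79) = 0.806. For large effect (d = 1.0): n per group = 2(z_{α/2} + z_β)²/d² = 2(2.576 + 0.806)²/1.0² = 22.9 → 23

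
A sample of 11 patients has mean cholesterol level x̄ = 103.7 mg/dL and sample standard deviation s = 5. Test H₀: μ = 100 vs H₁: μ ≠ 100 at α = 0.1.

t = (x̄ - μ₀)/(s/√n) = (103.7 - 100)/(5/√11) = 2.454. df = 10, critical t = ±1.812. Reject H₀.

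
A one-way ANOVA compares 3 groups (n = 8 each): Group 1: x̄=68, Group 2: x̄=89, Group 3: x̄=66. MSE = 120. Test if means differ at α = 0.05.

Grand mean = 74.33. SS_between = 2597.33, MS_between = 1298.67. F = 10.822, F_crit ≈ 3.467. Reject H₀.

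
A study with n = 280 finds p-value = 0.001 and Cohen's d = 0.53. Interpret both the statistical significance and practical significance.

Statistically significant (p = 0.001 < 0.05). Cohen's d = 0.53 indicates a medium effect size. Both statistical and practical significance should be considered.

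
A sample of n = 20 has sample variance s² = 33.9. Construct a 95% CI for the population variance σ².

df = 19. χ²_{0.025} = 32.852, χ²_{0.975} = 8.907. CI for σ² = ((n-1)s²/χ²_{α/2}, (n-1)s²/χ²_{1-α/2}) = (19·33.9/32.852, 19·33.9/8.907) = (19.61, 72.31)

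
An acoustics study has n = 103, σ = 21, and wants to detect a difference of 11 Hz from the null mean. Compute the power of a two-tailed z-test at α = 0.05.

SE = σ/√n = 21/√103 = 2.069. Non-centrality λ = d/SE = 11/2.069 = 5.316. Power ≈ Φ(λ - z_{α/2}) = Φ(5.316 - 1.96) = Φ(3.356) = 1.0.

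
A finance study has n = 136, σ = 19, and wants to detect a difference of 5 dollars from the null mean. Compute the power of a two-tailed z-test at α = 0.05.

SE = σ/√n = 19/√136 = 1.629. Non-centrality λ = d/SE = 5/1.629 = 3.069. Power ≈ Φ(λ - z_{α/2}) = Φ(3.069 - 1.96) = Φ(1.109) = 0.866.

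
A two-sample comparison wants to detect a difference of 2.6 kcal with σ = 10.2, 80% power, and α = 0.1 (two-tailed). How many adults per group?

n per group = 2(z_α/2 + z_β)²σ²/d² = 2×(1.645 + 0.84)²×10.2²/2.6² = 190.1 → n = 191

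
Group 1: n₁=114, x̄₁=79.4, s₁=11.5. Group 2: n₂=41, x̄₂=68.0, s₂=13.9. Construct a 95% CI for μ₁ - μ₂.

Difference = 11.4. SE = √(11.5²/114 + 13.9²/41) = 2.423. CI = (6.65, 16.15)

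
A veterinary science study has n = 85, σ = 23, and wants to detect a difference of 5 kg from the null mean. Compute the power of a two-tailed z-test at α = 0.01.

SE = σ/√n = 23/√85 = 2.495. Non-centrality λ = d/SE = 5/2.495 = 2.004. Power ≈ Φ(λ - z_{α/2}) = Φ(2.004 - 2.576) = Φ(-0.572) = 0.284.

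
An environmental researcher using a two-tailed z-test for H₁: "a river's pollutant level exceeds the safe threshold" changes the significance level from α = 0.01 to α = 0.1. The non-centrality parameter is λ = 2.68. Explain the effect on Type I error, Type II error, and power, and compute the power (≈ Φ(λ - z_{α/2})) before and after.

Increasing α from 0.01 to 0.1:
• Type I error rate increases (α is the Type I rate by definition).
• Critical value moves from z_{α/2} = 2.576 to 1.645, so power = Φ(λ - z_{α/2}) goes from Φ(2.68 - 2.576) = 0.541 to Φ(2.68 - 1.645) = 0.85.
• Type II error rate β = 1 - power therefore decreases (0.459 → 0.15).
Appropriate when false negatives are costly — here, allowing unsafe pollution to continue.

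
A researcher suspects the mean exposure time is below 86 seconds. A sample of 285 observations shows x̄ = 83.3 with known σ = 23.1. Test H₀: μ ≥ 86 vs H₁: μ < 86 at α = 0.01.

z = -1.973. Critical value: -2.33. Fail to reject H₀.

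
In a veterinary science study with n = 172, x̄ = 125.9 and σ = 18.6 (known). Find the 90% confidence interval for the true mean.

CI = x̄ ± z*(σ/√n) = 125.9 ± 1.645(18.6/√172) = 125.9 ± 2.33 = (123.57, 128.23)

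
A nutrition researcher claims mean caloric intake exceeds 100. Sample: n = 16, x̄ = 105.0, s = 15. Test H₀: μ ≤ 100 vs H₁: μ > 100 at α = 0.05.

t = (105.0 - 100)/(15/√16) = 1.333, df = 15. Critical t = 1.753. Fail to reject H₀.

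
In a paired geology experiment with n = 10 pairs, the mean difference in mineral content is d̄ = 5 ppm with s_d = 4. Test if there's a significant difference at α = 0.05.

t = d̄/(s_d/√n) = 5/(4/√10) = 3.953. df = 9, critical t = ±2.262. Reject H₀.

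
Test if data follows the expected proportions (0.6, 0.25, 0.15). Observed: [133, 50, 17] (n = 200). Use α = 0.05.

Expected: [120.0, 50.0, 30.0]. χ² = 7.042. df = 2, critical = 5.991. Reject H₀.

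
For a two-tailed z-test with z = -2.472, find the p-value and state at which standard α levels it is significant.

p = 2·P(Z > |-2.472|) = 2·(1 - Φ(2.472)) ≈ 0.0134. Significant at α = 0.1; Significant at α = 0.05.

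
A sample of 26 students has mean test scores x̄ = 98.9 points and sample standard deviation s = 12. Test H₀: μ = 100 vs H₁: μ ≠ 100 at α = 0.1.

t = (x̄ - μ₀)/(s/√n) = (98.9 - 100)/(12/√26) = -0.467. df = 25, critical t = ±1.708. Fail to reject H₀.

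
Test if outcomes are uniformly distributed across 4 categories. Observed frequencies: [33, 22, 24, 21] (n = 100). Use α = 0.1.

Expected = 25 each. χ² = Σ(O-E)²/E = 3.6. df = 3, critical value = 6.251. Fail to reject H₀.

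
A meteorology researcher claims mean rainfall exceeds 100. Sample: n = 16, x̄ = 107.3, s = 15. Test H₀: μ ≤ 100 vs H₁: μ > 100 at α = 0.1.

t = (107.3 - 100)/(15/√16) = 1.947, df = 15. Critical t = 1.341. Reject H₀.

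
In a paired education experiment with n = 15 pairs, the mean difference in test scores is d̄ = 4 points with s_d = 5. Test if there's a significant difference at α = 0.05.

t = d̄/(s_d/√n) = 4/(5/√15) = 3.098. df = 14, critical t = ±2.145. Reject H₀.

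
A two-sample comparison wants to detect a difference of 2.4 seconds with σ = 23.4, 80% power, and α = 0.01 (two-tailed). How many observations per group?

n per group = 2(z_α/2 + z_β)²σ²/d² = 2×(2.576 + 0.84)²×23.4²/2.4² = 2218.6 → n = 2219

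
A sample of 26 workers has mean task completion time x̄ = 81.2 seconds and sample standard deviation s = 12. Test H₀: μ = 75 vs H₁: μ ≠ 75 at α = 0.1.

t = (x̄ - μ₀)/(s/√n) = (81.2 - 75)/(12/√26) = 2.634. df = 25, critical t = ±1.708. Reject H₀.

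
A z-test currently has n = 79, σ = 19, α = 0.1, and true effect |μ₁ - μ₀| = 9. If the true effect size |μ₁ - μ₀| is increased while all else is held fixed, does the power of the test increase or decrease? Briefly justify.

Power increases: a larger true effect increases the non-centrality λ = |μ₁ - μ₀|/(σ/√n).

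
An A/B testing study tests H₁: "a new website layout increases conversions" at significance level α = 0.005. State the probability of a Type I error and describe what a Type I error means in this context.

P(Type I error) = α = 0.005. A Type I error is rejecting H₀ when H₀ is actually true (false positive) — here, concluding that a new website layout increases conversions when in fact this is not the case. Consequence: rolling out a layout that doesn't actually help — wasted engineering effort.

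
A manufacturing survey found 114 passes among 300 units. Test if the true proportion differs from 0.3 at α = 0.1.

p̂ = 0.38, p₀ = 0.3. z = (p̂ - p₀)/√(p₀(1-p₀)/n) = 3.024. Critical: ±1.645. Reject H₀.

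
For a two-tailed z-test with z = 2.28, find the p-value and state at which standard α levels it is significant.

p = 2·P(Z > |2.28|) = 2·(1 - Φ(2.28)) ≈ 0.0226. Significant at α = 0.1; Significant at α = 0.05.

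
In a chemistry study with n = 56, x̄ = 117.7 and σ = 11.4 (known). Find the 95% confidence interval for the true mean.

CI = x̄ ± z*(σ/√n) = 117.7 ± 1.96(11.4/√56) = 117.7 ± 2.99 = (114.71, 120.69)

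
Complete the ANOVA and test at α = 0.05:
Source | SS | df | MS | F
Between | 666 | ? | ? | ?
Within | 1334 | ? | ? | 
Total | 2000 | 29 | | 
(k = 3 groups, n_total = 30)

df_between = 2, df_within = 27. MS_between = 333.0, MS_within = 49.41. F = 6.74, F_crit ≈ 3.354. Reject H₀.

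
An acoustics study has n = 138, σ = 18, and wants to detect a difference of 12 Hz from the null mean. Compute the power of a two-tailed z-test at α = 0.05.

SE = σ/√n = 18/√138 = 1.532. Non-centrality λ = d/SE = 12/1.532 = 7.832. Power ≈ Φ(λ - z_{α/2}) = Φ(7.832 - 1.96) = Φ(5.872) = 1.0.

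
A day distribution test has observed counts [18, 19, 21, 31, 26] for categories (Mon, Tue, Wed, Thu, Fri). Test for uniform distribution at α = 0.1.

Expected = 23 each. χ² = Σ(O-E)²/E = 5.13. df = 4, critical value = 7.779. Fail to reject H₀.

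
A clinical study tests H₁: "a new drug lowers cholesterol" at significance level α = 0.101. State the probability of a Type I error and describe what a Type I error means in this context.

P(Type I error) = α = 0.101. A Type I error is rejecting H₀ when H₀ is actually true (false positive) — here, concluding that a new drug lowers cholesterol when in fact this is not the case. Consequence: approving an ineffective drug — patients take a useless medication and may skip effective alternatives.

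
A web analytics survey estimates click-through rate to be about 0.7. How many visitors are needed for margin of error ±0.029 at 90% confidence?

n = z²p(1-p)/E² = 1.645²×0.7×0.3/0.029² = 675.7 → n = 676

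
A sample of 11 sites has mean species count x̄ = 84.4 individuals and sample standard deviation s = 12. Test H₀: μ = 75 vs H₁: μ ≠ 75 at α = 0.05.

t = (x̄ - μ₀)/(s/√n) = (84.4 - 75)/(12/√11) = 2.598. df = 10, critical t = ±2.228. Reject H₀.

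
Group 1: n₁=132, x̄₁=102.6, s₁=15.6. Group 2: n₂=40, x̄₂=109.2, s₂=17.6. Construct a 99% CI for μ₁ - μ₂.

Difference = -6.6. SE = √(15.6²/132 + 17.6²/40) = 3.096. CI = (-14.58, 1.38)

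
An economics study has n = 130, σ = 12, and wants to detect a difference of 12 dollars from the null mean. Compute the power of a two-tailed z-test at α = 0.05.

SE = σ/√n = 12/√130 = 1.052. Non-centrality λ = d/SE = 12/1.052 = 11.402. Power ≈ Φ(λ - z_{α/2}) = Φ(11.402 - 1.96) = Φ(9.442) = 1.0.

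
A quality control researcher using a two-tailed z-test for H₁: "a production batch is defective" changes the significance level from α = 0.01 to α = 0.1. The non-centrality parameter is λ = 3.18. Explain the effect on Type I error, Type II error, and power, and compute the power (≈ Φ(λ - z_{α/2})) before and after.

Increasing α from 0.01 to 0.1:
• Type I error rate increases (α is the Type I rate by definition).
• Critical value moves from z_{α/2} = 2.576 to 1.645, so power = Φ(λ - z_{α/2}) goes from Φ(3.18 - 2.576) = 0.727 to Φ(3.18 - 1.645) = 0.938.
• Type II error rate β = 1 - power therefore decreases (0.273 → 0.062).
Appropriate when false negatives are costly — here, shipping a defective batch — faulty products reach customers.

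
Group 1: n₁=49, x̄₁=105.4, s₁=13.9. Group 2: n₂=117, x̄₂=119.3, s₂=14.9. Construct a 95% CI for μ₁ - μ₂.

Difference = -13.9. SE = √(13.9²/49 + 14.9²/117) = 2.417. CI = (-18.64, -9.16)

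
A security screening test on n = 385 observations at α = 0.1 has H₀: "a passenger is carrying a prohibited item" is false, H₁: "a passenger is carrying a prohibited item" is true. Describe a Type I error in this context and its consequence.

Type I error: rejecting H₀ when it is true — concluding that a passenger is carrying a prohibited item when in fact it is not. Consequence: detaining an innocent passenger — delay and inconvenience.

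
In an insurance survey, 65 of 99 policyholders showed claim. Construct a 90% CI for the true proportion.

p̂ = 0.657. CI = p̂ ± z*√(p̂(1-p̂)/n) = (0.578, 0.735)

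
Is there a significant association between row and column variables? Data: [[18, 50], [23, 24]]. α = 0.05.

χ² = 6.114. df = 1, critical = 3.841. Reject H₀. Variables are dependent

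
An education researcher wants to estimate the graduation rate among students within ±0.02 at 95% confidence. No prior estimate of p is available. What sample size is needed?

Conservative approach: use p = 0.5 (maximizes p(1-p) = 0.25). n = z²(0.25)/E² = 1.96²×0.25/0.02² = 2401.0 → n = 2401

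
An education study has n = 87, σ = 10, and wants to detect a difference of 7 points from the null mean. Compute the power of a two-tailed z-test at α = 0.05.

SE = σ/√n = 10/√87 = 1.072. Non-centrality λ = d/SE = 7/1.072 = 6.529. Power ≈ Φ(λ - z_{α/2}) = Φ(6.529 - 1.96) = Φ(4.569) = 1.0.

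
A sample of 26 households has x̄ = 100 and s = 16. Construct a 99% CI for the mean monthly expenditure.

CI = x̄ ± t*(s/√n) = 100 ± 2.787(16/√26) = (91.25, 108.75)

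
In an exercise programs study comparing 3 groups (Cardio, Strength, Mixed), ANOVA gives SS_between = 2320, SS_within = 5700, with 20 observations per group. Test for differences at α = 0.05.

df_between = 2, df_within = 57. F = MS_between/MS_within = 1160.0/100.0 = 11.6. F_crit ≈ 3.159. Reject H₀. At least one mean differs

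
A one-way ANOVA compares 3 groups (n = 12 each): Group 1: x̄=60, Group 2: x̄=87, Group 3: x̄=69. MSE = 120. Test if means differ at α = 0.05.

Grand mean = 72.0. SS_between = 4536.0, MS_between = 2268.0. F = 18.9, F_crit ≈ 3.285. Reject H₀.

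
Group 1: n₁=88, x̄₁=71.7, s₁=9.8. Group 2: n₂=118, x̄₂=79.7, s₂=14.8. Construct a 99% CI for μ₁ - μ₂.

Difference = -8.0. SE = √(9.8²/88 + 14.8²/118) = 1.717. CI = (-12.42, -3.58)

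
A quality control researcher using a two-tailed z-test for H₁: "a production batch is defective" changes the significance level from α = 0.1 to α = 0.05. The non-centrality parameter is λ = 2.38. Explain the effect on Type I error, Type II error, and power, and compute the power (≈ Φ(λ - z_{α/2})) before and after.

Decreasing α from 0.1 to 0.05:
• Type I error rate decreases (α is the Type I rate by definition).
• Critical value moves from z_{α/2} = 1.645 to 1.96, so power = Φ(λ - z_{α/2}) goes from Φ(2.38 - 1.645) = 0.769 to Φ(2.38 - 1.96) = 0.663.
• Type II error rate β = 1 - power therefore increases (0.231 → 0.337).
Appropriate when false positives are costly — here, scrapping a good batch — wasted material and cost for no reason.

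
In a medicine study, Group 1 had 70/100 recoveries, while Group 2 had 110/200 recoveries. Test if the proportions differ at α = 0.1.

p̂₁ = 0.7, p̂₂ = 0.55, pooled p̂ = 0.6. z = 2.5. Critical: ±1.645. Reject H₀.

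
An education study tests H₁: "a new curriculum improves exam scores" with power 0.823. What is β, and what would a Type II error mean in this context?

β = 1 - power = 1 - 0.823 = 0.177. A Type II error is failing to reject H₀ when H₀ is false (false negative) — here, failing to conclude that a new curriculum improves exam scores when in fact it is true. Consequence: keeping the old curriculum when the new one would have helped students.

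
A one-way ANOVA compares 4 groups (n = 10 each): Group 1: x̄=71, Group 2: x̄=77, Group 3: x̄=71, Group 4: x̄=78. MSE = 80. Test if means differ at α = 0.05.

Grand mean = 74.25. SS_between = 427.5, MS_between = 142.5. F = 1.781, F_crit ≈ 2.866. Fail to reject H₀.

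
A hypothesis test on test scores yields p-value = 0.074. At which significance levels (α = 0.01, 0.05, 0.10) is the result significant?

p = 0.074. Significant at: α = 0.1.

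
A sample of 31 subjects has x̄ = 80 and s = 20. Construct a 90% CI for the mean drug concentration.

CI = x̄ ± t*(s/√n) = 80 ± 1.697(20/√31) = (73.9, 86.1)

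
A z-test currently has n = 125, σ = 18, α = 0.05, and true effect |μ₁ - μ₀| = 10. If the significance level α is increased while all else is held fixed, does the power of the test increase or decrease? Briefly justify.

Power increases: a larger α lowers the critical value, so more of the H₁ sampling distribution falls in the rejection region.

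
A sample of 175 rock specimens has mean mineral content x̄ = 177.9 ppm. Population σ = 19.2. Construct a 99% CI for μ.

CI = x̄ ± z*(σ/√n) = 177.9 ± 2.576(19.2/√175) = 177.9 ± 3.74 = (174.16, 181.64)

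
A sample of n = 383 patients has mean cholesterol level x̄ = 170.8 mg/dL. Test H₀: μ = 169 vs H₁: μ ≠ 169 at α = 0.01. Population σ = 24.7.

z = (x̄ - μ₀)/(σ/√n) = (170.8 - 169)/(24.7/√383) = 1.426. Critical value: ±2.576. Since |1.426| ≤ 2.576, Fail to reject H₀.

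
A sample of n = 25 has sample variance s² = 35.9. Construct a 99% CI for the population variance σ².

df = 24. χ²_{0.005} = 45.559, χ²_{0.995} = 9.886. CI for σ² = ((n-1)s²/χ²_{α/2}, (n-1)s²/χ²_{1-α/2}) = (24·35.9/45.559, 24·35.9/9.886) = (18.91, 87.15)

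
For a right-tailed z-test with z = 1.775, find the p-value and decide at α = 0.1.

p = P(Z > 1.775) = 1 - Φ(1.775) ≈ 0.0379. Since p < 0.1, reject H₀ (significant) at α = 0.1.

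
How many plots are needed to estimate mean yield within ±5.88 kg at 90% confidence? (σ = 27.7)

n = (z*σ/E)² = (1.645×27.7/5.88)² = 60.1 → n = 61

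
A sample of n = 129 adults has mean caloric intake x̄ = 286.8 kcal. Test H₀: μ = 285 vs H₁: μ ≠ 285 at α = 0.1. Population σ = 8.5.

z = (x̄ - μ₀)/(σ/√n) = (286.8 - 285)/(8.5/√129) = 2.405. Critical value: ±1.645. Since |2.405| > 1.645, Reject H₀.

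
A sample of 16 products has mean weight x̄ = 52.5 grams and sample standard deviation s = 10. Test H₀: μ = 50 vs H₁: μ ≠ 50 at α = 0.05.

t = (x̄ - μ₀)/(s/√n) = (52.5 - 50)/(10/√16) = 1.0. df = 15, critical t = ±2.131. Fail to reject H₀.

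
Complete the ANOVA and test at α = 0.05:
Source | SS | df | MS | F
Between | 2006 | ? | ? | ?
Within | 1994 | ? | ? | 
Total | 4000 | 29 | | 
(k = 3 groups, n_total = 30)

df_between = 2, df_within = 27. MS_between = 1003.0, MS_within = 73.85. F = 13.581, F_crit ≈ 3.354. Reject H₀.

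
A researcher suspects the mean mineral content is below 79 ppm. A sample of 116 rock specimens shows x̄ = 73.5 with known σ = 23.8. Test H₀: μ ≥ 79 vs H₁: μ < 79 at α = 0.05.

z = -2.489. Critical value: -1.645. Reject H₀.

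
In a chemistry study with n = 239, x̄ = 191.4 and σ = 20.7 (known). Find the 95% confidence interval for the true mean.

CI = x̄ ± z*(σ/√n) = 191.4 ± 1.96(20.7/√239) = 191.4 ± 2.62 = (188.78, 194.02)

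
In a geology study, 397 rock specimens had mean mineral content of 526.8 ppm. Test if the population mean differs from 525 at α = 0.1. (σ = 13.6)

z = (x̄ - μ₀)/(σ/√n) = (526.8 - 525)/(13.6/√397) = 2.637. Critical value: ±1.645. Since |2.637| > 1.645, Reject H₀.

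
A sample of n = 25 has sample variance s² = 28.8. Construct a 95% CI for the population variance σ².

df = 24. χ²_{0.025} = 39.364, χ²_{0.975} = 12.401. CI for σ² = ((n-1)s²/χ²_{α/2}, (n-1)s²/χ²_{1-α/2}) = (24·28.8/39.364, 24·28.8/12.401) = (17.56, 55.74)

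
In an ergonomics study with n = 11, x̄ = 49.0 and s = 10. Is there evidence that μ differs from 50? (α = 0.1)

t = (x̄ - μ₀)/(s/√n) = (49.0 - 50)/(10/√11) = -0.332. df = 10, critical t = ±1.812. Fail to reject H₀.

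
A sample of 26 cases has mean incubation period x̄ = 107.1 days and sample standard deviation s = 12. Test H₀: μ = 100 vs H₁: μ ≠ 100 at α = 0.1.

t = (x̄ - μ₀)/(s/√n) = (107.1 - 100)/(12/√26) = 3.017. df = 25, critical t = ±1.708. Reject H₀.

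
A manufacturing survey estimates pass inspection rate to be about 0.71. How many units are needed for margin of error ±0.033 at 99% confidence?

n = z²p(1-p)/E² = 2.576²×0.71×0.29/0.033² = 1254.6 → n = 1255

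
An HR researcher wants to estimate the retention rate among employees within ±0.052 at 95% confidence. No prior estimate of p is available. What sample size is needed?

Conservative approach: use p = 0.5 (maximizes p(1-p) = 0.25). n = z²(0.25)/E² = 1.96²×0.25/0.052² = 355.2 → n = 356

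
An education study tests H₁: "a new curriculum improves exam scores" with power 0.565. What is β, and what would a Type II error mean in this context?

β = 1 - power = 1 - 0.565 = 0.435. A Type II error is failing to reject H₀ when H₀ is false (false negative) — here, failing to conclude that a new curriculum improves exam scores when in fact it is true. Consequence: keeping the old curriculum when the new one would have helped students.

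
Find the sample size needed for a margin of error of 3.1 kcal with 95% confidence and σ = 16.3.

n = (z*σ/E)² = (1.96×16.3/3.1)² = 106.2 → n = 107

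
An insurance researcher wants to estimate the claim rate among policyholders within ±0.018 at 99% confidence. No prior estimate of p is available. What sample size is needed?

Conservative approach: use p = 0.5 (maximizes p(1-p) = 0.25). n = z²(0.25)/E² = 2.576²×0.25/0.018² = 5120.2 → n = 5121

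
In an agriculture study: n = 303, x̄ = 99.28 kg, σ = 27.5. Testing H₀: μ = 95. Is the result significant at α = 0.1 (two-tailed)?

z = (99.28 - 95)/(27.5/√303) = 2.709. Since |z| > 1.645, significant at α = 0.1.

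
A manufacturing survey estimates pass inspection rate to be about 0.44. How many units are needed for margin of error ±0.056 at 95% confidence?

n = z²p(1-p)/E² = 1.96²×0.44×0.56/0.056² = 301.8 → n = 302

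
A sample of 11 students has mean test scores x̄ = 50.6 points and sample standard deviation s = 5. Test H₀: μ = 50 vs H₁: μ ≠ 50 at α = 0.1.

t = (x̄ - μ₀)/(s/√n) = (50.6 - 50)/(5/√11) = 0.398. df = 10, critical t = ±1.812. Fail to reject H₀.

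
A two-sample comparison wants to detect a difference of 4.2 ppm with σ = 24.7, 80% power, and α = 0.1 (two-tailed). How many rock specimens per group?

n per group = 2(z_α/2 + z_β)²σ²/d² = 2×(1.645 + 0.84)²×24.7²/4.2² = 427.1 → n = 428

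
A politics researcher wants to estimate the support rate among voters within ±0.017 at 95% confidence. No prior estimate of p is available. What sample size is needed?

Conservative approach: use p = 0.5 (maximizes p(1-p) = 0.25). n = z²(0.25)/E² = 1.96²×0.25/0.017² = 3323.2 → n = 3324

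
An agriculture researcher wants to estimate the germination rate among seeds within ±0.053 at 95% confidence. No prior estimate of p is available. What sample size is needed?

Conservative approach: use p = 0.5 (maximizes p(1-p) = 0.25). n = z²(0.25)/E² = 1.96²×0.25/0.053² = 341.9 → n = 342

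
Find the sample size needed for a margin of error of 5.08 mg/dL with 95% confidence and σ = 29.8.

n = (z*σ/E)² = (1.96×29.8/5.08)² = 132.2 → n = 133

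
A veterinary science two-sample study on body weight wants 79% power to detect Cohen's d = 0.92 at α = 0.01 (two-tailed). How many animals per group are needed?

z_{α/2} = 2.576, z_β = Φ⁻¹(0.79) = 0.806. For large effect (d = 0.92): n per group = 2(z_{α/2} + z_β)²/d² = 2(2.576 + 0.806)²/0.92² = 27.03 → 28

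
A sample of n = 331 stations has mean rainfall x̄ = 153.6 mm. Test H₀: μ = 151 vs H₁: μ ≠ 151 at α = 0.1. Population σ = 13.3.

z = (x̄ - μ₀)/(σ/√n) = (153.6 - 151)/(13.3/√331) = 3.557. Critical value: ±1.645. Since |3.557| > 1.645, Reject H₀.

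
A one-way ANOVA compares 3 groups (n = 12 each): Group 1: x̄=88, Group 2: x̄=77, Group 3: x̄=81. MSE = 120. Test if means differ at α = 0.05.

Grand mean = 82.0. SS_between = 744.0, MS_between = 372.0. F = 3.1, F_crit ≈ 3.285. Fail to reject H₀.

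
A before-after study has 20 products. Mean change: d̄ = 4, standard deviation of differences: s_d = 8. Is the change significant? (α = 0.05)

t = d̄/(s_d/√n) = 4/(8/√20) = 2.236. df = 19, critical t = ±2.093. Reject H₀.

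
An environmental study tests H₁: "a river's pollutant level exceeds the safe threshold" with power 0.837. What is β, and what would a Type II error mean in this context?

β = 1 - power = 1 - 0.837 = 0.163. A Type II error is failing to reject H₀ when H₀ is false (false negative) — here, failing to conclude that a river's pollutant level exceeds the safe threshold when in fact it is true. Consequence: allowing unsafe pollution to continue.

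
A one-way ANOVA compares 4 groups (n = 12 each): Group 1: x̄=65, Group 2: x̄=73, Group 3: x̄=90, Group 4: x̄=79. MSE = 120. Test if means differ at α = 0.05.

Grand mean = 76.75. SS_between = 3993.0, MS_between = 1331.0. F = 11.092, F_crit ≈ 2.816. Reject H₀.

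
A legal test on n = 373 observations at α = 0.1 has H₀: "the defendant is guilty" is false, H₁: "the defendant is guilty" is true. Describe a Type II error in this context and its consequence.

Type II error: failing to reject H₀ when it is false — concluding that the defendant is guilty is not supported when in fact it is. Consequence: acquitting a guilty person.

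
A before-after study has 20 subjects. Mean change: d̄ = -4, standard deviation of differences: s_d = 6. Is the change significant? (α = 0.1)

t = d̄/(s_d/√n) = -4/(6/√20) = -2.981. df = 19, critical t = ±1.729. Reject H₀.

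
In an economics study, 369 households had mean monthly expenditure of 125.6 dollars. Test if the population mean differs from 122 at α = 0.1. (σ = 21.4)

z = (x̄ - μ₀)/(σ/√n) = (125.6 - 122)/(21.4/√369) = 3.231. Critical value: ±1.645. Since |3.231| > 1.645, Reject H₀.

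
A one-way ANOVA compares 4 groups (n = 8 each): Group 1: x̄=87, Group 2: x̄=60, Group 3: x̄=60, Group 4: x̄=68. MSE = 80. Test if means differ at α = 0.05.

Grand mean = 68.75. SS_between = 3894.0, MS_between = 1298.0. F = 16.225, F_crit ≈ 2.947. Reject H₀.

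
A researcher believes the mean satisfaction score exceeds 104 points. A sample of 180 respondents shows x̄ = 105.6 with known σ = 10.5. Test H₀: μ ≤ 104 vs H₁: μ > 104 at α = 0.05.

z = 2.044. Critical value: 1.645. Reject H₀.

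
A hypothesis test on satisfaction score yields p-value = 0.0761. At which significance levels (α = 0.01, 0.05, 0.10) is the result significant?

p = 0.0761. Significant at: α = 0.1.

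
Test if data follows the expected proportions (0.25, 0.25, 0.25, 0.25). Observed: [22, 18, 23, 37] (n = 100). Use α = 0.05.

Expected: [25.0, 25.0, 25.0, 25.0]. χ² = 8.24. df = 3, critical = 7.815. Reject H₀.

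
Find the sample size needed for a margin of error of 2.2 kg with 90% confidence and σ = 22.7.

n = (z*σ/E)² = (1.645×22.7/2.2)² = 288.1 → n = 289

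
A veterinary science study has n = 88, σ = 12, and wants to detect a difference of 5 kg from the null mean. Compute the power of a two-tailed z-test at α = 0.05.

SE = σ/√n = 12/√88 = 1.279. Non-centrality λ = d/SE = 5/1.279 = 3.909. Power ≈ Φ(λ - z_{α/2}) = Φ(3.909 - 1.96) = Φ(1.949) = 0.974.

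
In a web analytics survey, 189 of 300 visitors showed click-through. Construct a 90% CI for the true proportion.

p̂ = 0.63. CI = p̂ ± z*√(p̂(1-p̂)/n) = (0.584, 0.676)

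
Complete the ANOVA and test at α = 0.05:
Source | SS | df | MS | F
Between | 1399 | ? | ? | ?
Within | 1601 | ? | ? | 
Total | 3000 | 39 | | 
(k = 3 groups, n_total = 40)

df_between = 2, df_within = 37. MS_between = 699.5, MS_within = 43.27. F = 16.166, F_crit ≈ 3.252. Reject H₀.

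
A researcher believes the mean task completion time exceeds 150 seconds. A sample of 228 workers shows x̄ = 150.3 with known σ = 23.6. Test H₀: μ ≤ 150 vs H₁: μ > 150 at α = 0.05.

z = 0.192. Critical value: 1.645. Fail to reject H₀.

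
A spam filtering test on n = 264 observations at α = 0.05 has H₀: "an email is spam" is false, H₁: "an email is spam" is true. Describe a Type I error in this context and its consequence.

Type I error: rejecting H₀ when it is true — concluding that an email is spam when in fact it is not. Consequence: a legitimate email is sent to the spam folder and the user misses it.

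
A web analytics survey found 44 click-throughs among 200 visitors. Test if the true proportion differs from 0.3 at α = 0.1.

p̂ = 0.22, p₀ = 0.3. z = (p̂ - p₀)/√(p₀(1-p₀)/n) = -2.469. Critical: ±1.645. Reject H₀.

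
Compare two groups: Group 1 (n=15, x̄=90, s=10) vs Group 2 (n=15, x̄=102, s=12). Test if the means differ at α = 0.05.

Pooled sp = 11.05. t = -2.975, df = 28. Critical t = ±2.048. Reject H₀.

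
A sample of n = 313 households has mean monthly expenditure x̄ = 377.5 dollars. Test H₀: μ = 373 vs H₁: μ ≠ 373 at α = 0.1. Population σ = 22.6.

z = (x̄ - μ₀)/(σ/√n) = (377.5 - 373)/(22.6/√313) = 3.523. Critical value: ±1.645. Since |3.523| > 1.645, Reject H₀.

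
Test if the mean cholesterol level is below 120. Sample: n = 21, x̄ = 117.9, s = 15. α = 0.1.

t = (117.9 - 120)/(15/√21) = -0.642, df = 20. Critical t = -1.325. Fail to reject H₀.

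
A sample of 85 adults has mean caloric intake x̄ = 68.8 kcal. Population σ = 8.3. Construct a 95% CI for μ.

CI = x̄ ± z*(σ/√n) = 68.8 ± 1.96(8.3/√85) = 68.8 ± 1.76 = (67.04, 70.56)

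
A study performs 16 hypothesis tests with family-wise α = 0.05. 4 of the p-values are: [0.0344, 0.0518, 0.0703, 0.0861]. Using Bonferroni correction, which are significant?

Bonferroni α = 0.05/16 = 0.00313. None of the given p-values are significant.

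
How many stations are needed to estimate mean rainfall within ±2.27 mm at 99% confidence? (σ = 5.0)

n = (z*σ/E)² = (2.576×5.0/2.27)² = 32.2 → n = 33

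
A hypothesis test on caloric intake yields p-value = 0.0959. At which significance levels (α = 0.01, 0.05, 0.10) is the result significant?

p = 0.0959. Significant at: α = 0.1.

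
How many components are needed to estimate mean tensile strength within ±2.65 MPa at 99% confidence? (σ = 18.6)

n = (z*σ/E)² = (2.576×18.6/2.65)² = 326.9 → n = 327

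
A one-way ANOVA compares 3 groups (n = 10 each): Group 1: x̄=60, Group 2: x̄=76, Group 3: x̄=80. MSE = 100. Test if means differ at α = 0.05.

Grand mean = 72.0. SS_between = 2240.0, MS_between = 1120.0. F = 11.2, F_crit ≈ 3.354. Reject H₀.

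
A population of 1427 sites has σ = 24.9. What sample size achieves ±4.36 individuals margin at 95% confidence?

Without FPC: n₀ = (1.96×24.9/4.36)² = 125.296. With FPC: n = n₀N/(n₀+N-1) = 115.3 → n = 116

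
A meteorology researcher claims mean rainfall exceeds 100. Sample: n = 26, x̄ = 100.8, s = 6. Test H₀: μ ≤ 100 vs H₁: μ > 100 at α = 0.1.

t = (100.8 - 100)/(6/√26) = 0.68, df = 25. Critical t = 1.316. Fail to reject H₀.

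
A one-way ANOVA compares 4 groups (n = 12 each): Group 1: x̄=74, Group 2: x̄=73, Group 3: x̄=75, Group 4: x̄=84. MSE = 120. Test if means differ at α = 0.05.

Grand mean = 76.5. SS_between = 924.0, MS_between = 308.0. F = 2.567, F_crit ≈ 2.816. Fail to reject H₀.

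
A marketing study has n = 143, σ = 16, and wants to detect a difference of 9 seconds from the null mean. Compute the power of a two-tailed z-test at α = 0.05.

SE = σ/√n = 16/√143 = 1.338. Non-centrality λ = d/SE = 9/1.338 = 6.727. Power ≈ Φ(λ - z_{α/2}) = Φ(6.727 - 1.96) = Φ(4.767) = 1.0.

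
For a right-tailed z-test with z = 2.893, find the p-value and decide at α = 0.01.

p = P(Z > 2.893) = 1 - Φ(2.893) ≈ 0.0019. Since p < 0.01, reject H₀ (significant) at α = 0.01.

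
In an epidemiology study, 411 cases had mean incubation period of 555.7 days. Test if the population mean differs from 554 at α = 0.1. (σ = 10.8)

z = (x̄ - μ₀)/(σ/√n) = (555.7 - 554)/(10.8/√411) = 3.191. Critical value: ±1.645. Since |3.191| > 1.645, Reject H₀.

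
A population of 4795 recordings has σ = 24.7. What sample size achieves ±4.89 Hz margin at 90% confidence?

Without FPC: n₀ = (1.645×24.7/4.89)² = 69.041. With FPC: n = n₀N/(n₀+N-1) = 68.1 → n = 69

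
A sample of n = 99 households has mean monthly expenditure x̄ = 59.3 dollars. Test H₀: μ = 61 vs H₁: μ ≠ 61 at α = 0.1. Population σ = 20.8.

z = (x̄ - μ₀)/(σ/√n) = (59.3 - 61)/(20.8/√99) = -0.813. Critical value: ±1.645. Since |-0.813| ≤ 1.645, Fail to reject H₀.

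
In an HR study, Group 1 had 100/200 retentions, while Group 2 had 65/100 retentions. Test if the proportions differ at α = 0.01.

p̂₁ = 0.5, p̂₂ = 0.65, pooled p̂ = 0.55. z = -2.462. Critical: ±2.576. Fail to reject H₀.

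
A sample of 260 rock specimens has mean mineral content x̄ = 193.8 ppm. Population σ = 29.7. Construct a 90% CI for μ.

CI = x̄ ± z*(σ/√n) = 193.8 ± 1.645(29.7/√260) = 193.8 ± 3.03 = (190.77, 196.83)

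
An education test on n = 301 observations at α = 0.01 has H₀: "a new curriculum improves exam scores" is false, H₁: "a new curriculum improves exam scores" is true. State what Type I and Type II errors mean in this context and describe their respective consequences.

Type I (false positive): concluding that a new curriculum improves exam scores when it is not — adopting a curriculum that gives no real benefit — disruption for nothing. Type II (false negative): failing to conclude that a new curriculum improves exam scores when it is — keeping the old curriculum when the new one would have helped students. Which is costlier depends on domain priorities and is a judgement call rather than a statistical fact.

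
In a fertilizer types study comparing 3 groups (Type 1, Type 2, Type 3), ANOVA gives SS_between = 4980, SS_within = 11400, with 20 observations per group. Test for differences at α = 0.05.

df_between = 2, df_within = 57. F = MS_between/MS_within = 2490.0/200.0 = 12.45. F_crit ≈ 3.159. Reject H₀. At least one mean differs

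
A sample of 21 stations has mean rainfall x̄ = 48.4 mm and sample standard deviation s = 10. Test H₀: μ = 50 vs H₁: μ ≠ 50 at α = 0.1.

t = (x̄ - μ₀)/(s/√n) = (48.4 - 50)/(10/√21) = -0.733. df = 20, critical t = ±1.725. Fail to reject H₀.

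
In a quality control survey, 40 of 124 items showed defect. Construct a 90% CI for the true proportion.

p̂ = 0.323. CI = p̂ ± z*√(p̂(1-p̂)/n) = (0.254, 0.392)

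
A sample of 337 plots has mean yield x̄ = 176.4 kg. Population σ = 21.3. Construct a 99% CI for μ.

CI = x̄ ± z*(σ/√n) = 176.4 ± 2.576(21.3/√337) = 176.4 ± 2.99 = (173.41, 179.39)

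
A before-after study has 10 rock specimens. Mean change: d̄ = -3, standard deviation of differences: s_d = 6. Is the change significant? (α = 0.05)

t = d̄/(s_d/√n) = -3/(6/√10) = -1.581. df = 9, critical t = ±2.262. Fail to reject H₀.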